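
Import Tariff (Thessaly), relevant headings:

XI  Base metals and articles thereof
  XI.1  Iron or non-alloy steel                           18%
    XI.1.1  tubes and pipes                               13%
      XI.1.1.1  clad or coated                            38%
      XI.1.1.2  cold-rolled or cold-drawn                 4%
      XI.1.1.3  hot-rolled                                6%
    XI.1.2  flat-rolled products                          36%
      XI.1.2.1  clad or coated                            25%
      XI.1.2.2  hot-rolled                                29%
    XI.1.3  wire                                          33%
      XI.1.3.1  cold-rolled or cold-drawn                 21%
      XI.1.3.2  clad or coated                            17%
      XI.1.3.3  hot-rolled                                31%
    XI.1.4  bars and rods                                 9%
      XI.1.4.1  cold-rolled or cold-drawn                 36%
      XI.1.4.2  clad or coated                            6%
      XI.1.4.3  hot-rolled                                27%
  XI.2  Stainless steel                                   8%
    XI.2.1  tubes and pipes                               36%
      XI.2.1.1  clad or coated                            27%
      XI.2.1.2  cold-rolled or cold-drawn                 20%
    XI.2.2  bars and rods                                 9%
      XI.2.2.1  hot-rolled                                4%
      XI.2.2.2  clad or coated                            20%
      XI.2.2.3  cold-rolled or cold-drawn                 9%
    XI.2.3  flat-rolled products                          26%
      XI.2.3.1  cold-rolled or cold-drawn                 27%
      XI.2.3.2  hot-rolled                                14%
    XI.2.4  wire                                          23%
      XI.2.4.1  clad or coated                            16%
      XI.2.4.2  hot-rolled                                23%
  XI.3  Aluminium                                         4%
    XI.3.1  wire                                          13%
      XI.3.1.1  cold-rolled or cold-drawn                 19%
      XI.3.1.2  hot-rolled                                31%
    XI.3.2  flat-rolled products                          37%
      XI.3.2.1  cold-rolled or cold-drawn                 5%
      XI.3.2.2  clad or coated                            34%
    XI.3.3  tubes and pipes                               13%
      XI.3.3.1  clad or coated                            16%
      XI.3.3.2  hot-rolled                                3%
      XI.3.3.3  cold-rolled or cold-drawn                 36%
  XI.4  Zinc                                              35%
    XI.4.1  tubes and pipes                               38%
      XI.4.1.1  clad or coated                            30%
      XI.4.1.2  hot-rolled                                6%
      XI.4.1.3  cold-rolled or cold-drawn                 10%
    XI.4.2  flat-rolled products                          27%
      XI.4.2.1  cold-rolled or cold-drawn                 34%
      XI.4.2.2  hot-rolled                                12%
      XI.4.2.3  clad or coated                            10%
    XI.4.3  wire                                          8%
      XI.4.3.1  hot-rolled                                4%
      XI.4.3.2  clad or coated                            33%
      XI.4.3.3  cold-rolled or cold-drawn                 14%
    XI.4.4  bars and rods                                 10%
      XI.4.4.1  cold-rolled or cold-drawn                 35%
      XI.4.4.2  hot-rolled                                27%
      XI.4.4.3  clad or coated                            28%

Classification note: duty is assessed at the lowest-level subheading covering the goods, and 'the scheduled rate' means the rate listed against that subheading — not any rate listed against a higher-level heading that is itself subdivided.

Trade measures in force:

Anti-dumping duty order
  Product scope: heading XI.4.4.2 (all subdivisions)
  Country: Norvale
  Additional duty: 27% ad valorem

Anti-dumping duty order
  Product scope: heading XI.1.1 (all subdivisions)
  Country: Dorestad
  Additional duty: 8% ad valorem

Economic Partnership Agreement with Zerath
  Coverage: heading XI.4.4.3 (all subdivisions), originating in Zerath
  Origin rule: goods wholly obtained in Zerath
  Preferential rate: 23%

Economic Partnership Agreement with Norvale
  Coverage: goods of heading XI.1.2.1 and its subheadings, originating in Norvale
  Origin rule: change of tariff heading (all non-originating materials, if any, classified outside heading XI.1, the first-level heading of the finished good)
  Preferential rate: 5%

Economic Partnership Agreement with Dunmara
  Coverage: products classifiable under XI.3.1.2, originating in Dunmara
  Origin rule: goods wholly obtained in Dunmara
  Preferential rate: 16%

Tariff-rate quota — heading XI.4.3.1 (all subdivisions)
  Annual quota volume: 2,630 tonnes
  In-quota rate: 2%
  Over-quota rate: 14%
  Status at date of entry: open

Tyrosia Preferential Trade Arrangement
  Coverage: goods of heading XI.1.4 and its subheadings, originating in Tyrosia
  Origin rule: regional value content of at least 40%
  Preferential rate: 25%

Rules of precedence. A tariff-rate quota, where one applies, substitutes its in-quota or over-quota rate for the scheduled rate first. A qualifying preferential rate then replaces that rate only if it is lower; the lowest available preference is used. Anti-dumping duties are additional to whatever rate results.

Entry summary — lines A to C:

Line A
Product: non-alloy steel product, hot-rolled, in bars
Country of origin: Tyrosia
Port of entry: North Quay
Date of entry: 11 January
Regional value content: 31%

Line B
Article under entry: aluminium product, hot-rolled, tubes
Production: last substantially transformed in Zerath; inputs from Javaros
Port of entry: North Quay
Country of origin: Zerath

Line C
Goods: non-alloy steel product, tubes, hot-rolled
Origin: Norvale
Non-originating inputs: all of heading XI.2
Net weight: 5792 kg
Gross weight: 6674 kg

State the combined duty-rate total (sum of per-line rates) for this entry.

Line A: non-alloy steel → XI.1; in bars → XI.1.4; hot-rolled → XI.1.4.3. Scheduled 27%. Tyrosia agreement on XI.1.4: RVC < 40%. → 27%.
Line B: aluminium → XI.3; tubes → XI.3.3; hot-rolled → XI.3.3.2. Scheduled 3%. Zerath agreement on XI.4.4.3: XI.3.3.2 not covered. → 3%.
Line C: non-alloy steel → XI.1; tubes → XI.1.1; hot-rolled → XI.1.1.3. Scheduled 6%. Norvale agreement on XI.1.2.1: XI.1.1.3 not covered. → 6%.
Sum: 27% + 3% + 6% = 36%.

36%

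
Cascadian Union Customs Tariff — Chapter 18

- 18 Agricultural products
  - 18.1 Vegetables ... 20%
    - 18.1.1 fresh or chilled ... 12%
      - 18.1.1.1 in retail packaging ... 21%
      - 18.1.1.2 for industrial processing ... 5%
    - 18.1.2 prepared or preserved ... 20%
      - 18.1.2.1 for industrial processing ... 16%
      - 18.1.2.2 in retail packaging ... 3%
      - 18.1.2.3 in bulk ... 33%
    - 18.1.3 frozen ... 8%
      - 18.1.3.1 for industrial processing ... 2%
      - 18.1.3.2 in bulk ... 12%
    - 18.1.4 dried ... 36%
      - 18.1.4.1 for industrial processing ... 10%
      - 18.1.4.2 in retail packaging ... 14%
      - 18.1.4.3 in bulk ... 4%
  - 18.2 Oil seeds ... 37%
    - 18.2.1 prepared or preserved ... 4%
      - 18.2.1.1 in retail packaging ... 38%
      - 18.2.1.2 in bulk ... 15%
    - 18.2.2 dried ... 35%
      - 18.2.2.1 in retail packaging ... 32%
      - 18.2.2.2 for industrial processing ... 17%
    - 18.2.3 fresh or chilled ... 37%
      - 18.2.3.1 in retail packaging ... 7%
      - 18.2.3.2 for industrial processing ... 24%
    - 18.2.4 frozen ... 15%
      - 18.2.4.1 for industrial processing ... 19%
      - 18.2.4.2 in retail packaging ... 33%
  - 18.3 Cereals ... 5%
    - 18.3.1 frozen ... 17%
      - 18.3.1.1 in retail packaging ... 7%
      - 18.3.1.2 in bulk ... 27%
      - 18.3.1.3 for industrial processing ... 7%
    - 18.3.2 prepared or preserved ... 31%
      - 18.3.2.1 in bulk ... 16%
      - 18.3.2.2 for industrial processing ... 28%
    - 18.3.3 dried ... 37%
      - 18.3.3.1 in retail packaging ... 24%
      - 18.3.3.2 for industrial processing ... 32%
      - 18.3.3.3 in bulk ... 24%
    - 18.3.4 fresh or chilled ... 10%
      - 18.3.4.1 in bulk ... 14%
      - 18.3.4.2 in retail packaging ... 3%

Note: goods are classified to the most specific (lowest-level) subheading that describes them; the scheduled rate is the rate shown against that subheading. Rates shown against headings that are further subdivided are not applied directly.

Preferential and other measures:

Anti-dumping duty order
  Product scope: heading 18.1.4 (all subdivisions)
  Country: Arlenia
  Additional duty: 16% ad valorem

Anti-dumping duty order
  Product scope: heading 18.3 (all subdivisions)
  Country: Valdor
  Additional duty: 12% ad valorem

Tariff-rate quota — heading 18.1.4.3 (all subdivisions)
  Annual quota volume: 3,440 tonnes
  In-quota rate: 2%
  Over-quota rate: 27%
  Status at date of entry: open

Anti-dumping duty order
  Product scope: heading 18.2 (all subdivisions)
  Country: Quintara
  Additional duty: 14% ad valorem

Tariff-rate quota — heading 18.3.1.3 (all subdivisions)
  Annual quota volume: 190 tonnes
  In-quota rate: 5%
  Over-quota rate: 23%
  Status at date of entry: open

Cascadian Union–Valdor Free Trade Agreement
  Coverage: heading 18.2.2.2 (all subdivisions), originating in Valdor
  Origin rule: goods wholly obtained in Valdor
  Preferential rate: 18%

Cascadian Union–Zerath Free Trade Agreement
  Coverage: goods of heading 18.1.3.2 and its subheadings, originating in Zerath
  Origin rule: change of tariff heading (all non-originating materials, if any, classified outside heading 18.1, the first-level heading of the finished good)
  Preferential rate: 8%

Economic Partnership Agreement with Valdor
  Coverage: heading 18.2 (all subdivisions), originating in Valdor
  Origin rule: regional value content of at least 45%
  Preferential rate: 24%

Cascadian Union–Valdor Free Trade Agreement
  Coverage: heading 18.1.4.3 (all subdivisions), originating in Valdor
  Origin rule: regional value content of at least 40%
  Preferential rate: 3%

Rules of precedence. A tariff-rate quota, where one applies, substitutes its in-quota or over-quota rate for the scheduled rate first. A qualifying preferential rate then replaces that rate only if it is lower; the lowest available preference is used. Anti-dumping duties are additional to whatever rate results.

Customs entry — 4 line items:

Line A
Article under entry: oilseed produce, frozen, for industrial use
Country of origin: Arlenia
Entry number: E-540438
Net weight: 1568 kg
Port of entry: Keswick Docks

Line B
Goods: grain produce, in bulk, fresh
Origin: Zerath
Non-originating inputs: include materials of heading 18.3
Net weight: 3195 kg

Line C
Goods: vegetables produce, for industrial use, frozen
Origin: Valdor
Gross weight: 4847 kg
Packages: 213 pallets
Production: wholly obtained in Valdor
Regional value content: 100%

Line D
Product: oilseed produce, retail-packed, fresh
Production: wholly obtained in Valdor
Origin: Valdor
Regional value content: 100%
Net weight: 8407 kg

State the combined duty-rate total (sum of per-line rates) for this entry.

Line A: oilseed → 18.2; frozen → 18.2.4; for industrial use → 18.2.4.1. Scheduled 19%. No special measure applies. → 19%.
Line B: grain → 18.3; fresh → 18.3.4; in bulk → 18.3.4.1. Scheduled 14%. Zerath agreement on 18.1.3.2: 18.3.4.1 not covered. → 14%.
Line C: vegetables → 18.1; frozen → 18.1.3; for industrial use → 18.1.3.1. Scheduled 2%. Valdor agreement on 18.2.2.2: 18.1.3.1 not covered; Valdor agreement on 18.2: 18.1.3.1 not covered; Valdor agreement on 18.1.4.3: 18.1.3.1 not covered. → 2%.
Line D: oilseed → 18.2; fresh → 18.2.3; retail-packed → 18.2.3.1. Scheduled 7%. Valdor agreement on 18.2.2.2: 18.2.3.1 not covered; Valdor agreement on 18.2: RVC ≥ 45% → 24% available; Valdor agreement on 18.1.4.3: 18.2.3.1 not covered; preference 24% not lower than 7% → no reduction. → 7%.
Sum: 19% + 14% + 2% + 7% = 42%.

42%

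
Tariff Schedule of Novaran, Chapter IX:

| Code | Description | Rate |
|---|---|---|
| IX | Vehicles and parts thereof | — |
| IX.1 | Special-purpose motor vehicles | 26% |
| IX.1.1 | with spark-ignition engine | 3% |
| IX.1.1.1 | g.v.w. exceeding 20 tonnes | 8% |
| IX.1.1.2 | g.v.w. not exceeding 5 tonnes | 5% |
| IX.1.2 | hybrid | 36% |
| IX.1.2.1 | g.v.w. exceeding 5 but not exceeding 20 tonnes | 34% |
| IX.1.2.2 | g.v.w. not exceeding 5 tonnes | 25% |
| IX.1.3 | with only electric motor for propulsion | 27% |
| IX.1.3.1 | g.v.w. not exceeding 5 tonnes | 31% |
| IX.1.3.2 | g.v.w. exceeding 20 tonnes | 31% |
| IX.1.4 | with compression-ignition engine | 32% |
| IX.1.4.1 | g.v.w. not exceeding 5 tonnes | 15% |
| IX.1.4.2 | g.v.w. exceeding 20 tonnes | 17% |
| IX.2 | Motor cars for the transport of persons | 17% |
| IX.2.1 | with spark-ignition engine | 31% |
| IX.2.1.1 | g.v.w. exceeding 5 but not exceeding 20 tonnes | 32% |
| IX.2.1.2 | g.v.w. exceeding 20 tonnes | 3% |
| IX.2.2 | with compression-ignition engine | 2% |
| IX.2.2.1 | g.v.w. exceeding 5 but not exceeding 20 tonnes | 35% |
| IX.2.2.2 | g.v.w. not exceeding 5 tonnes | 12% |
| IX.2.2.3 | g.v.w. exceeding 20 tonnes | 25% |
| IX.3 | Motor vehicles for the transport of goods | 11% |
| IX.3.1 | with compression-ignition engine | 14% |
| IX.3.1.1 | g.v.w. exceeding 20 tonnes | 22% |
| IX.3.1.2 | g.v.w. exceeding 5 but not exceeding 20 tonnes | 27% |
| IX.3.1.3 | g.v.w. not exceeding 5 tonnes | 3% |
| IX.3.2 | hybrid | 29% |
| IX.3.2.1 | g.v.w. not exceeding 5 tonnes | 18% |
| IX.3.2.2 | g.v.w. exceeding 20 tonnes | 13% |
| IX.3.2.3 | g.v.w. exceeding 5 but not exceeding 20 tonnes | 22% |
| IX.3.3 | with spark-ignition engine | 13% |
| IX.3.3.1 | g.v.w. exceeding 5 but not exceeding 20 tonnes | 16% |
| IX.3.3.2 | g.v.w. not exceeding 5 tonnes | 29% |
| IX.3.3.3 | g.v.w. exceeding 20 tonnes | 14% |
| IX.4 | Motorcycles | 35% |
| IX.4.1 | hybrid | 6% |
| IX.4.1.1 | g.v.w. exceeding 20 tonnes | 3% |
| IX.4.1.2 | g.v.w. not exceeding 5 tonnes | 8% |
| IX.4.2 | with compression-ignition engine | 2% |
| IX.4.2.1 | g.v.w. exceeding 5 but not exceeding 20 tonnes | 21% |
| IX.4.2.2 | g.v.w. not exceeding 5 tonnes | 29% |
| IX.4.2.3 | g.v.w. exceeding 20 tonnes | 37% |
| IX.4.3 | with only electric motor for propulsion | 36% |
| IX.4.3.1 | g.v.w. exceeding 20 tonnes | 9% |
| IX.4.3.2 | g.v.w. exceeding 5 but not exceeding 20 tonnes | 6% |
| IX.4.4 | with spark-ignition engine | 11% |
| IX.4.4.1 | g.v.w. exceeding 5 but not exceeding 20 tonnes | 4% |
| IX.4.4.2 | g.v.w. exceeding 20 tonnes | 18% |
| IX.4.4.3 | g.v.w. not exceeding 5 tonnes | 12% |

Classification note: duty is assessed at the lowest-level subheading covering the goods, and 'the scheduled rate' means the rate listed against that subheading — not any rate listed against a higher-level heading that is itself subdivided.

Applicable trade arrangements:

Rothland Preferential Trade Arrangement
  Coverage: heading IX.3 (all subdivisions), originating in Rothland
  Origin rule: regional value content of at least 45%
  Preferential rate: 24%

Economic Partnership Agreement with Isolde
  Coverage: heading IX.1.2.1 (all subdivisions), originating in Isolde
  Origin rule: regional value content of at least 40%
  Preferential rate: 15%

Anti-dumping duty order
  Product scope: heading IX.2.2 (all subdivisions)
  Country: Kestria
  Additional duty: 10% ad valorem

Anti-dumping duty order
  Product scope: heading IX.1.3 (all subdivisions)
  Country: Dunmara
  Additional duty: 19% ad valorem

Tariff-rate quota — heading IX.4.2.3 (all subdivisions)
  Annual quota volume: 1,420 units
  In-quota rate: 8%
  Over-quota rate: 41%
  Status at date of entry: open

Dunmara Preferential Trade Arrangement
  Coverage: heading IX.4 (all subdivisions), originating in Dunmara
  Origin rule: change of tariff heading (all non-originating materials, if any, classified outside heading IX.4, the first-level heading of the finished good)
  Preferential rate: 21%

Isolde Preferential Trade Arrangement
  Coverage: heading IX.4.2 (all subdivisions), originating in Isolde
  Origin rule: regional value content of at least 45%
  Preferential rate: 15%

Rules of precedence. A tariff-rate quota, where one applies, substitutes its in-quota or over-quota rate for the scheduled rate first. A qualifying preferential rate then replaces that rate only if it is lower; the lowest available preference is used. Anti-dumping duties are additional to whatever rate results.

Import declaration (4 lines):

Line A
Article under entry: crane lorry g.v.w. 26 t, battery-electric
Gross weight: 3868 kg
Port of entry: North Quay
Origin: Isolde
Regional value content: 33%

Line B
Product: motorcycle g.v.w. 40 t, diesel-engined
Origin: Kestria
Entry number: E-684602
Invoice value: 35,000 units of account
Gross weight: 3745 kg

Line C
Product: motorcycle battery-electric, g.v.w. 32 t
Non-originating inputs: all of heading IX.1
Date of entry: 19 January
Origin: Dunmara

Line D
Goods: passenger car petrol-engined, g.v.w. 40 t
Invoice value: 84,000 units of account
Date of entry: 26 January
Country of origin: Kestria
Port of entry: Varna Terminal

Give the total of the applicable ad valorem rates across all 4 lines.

51%

Line A: crane lorry → IX.1; battery-electric → IX.1.3; g.v.w. 26 t → IX.1.3.2. Scheduled 31%. Isolde agreement on IX.1.2.1: IX.1.3.2 not covered; Isolde agreement on IX.4.2: IX.1.3.2 not covered. → 31%.
Line B: motorcycle → IX.4; diesel-engined → IX.4.2; g.v.w. 40 t → IX.4.2.3. Scheduled 37%. quota on IX.4.2.3 open → in-quota 8%. → 8%.
Line C: motorcycle → IX.4; battery-electric → IX.4.3; g.v.w. 32 t → IX.4.3.1. Scheduled 9%. Dunmara agreement on IX.4: CTH met → 21% available; preference 21% not lower than 9% → no reduction. → 9%.
Line D: passenger car → IX.2; petrol-engined → IX.2.1; g.v.w. 40 t → IX.2.1.2. Scheduled 3%. No special measure applies. → 3%.
Sum: 31% + 8% + 9% + 3% = 51%.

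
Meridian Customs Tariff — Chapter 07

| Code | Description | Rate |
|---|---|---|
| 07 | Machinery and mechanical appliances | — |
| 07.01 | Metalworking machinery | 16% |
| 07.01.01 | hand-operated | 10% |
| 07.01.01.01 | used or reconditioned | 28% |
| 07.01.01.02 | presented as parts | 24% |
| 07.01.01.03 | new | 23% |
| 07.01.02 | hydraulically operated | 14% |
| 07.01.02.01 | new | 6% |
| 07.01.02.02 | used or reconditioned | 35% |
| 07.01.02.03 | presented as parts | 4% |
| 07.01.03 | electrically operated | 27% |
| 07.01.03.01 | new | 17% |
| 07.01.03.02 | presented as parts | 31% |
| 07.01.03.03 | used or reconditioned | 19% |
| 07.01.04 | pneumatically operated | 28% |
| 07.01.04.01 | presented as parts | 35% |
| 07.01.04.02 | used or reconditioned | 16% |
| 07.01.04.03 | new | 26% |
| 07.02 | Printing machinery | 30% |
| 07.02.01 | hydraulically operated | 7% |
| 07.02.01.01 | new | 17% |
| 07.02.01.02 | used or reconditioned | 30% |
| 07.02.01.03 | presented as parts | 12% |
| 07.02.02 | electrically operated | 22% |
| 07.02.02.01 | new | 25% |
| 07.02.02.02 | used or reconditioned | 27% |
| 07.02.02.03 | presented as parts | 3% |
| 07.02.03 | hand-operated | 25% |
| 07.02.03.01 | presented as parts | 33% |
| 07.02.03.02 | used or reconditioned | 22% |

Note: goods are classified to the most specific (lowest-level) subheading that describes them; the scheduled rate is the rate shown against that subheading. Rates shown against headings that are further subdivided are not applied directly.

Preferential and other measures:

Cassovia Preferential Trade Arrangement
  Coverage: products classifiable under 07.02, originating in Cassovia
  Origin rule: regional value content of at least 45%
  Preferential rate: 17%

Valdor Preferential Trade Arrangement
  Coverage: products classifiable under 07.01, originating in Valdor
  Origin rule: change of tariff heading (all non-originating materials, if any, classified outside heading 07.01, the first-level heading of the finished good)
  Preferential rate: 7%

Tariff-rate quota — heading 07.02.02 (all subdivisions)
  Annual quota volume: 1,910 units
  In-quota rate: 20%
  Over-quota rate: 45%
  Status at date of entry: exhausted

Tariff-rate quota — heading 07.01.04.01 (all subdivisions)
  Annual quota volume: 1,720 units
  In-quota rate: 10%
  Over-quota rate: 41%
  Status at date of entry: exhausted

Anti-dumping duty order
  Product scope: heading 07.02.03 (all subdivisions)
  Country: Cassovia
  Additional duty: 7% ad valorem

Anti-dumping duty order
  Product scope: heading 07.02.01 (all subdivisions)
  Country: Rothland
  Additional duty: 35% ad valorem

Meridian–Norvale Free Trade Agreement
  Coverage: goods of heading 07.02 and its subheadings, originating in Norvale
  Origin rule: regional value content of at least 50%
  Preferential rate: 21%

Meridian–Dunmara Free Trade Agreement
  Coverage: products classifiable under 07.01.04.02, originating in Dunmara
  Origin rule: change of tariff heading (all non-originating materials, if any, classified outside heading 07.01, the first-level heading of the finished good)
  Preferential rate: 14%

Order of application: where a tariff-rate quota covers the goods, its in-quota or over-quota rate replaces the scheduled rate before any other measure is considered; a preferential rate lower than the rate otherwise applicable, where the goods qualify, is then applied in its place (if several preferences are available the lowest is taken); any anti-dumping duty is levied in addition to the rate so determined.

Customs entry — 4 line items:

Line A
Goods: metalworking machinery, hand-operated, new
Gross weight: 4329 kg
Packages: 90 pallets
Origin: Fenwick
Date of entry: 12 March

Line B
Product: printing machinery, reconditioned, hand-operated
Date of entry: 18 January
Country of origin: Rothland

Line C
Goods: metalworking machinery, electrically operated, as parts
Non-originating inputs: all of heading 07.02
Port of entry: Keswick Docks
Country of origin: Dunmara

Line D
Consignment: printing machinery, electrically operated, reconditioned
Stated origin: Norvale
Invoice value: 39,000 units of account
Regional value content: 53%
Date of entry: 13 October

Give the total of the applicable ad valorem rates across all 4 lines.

97%

Line A: metalworking → 07.01; hand-operated → 07.01.01; new → 07.01.01.03. Scheduled 23%. No special measure applies. → 23%.
Line B: printing → 07.02; hand-operated → 07.02.03; reconditioned → 07.02.03.02. Scheduled 22%. No special measure applies. → 22%.
Line C: metalworking → 07.01; electrically operated → 07.01.03; as parts → 07.01.03.02. Scheduled 31%. Dunmara agreement on 07.01.04.02: 07.01.03.02 not covered. → 31%.
Line D: printing → 07.02; electrically operated → 07.02.02; reconditioned → 07.02.02.02. Scheduled 27%. quota on 07.02.02 exhausted → over-quota 45%; Norvale agreement on 07.02: RVC ≥ 50% → 21% available; preferential 21%. → 21%.
Sum: 23% + 22% + 31% + 21% = 97%.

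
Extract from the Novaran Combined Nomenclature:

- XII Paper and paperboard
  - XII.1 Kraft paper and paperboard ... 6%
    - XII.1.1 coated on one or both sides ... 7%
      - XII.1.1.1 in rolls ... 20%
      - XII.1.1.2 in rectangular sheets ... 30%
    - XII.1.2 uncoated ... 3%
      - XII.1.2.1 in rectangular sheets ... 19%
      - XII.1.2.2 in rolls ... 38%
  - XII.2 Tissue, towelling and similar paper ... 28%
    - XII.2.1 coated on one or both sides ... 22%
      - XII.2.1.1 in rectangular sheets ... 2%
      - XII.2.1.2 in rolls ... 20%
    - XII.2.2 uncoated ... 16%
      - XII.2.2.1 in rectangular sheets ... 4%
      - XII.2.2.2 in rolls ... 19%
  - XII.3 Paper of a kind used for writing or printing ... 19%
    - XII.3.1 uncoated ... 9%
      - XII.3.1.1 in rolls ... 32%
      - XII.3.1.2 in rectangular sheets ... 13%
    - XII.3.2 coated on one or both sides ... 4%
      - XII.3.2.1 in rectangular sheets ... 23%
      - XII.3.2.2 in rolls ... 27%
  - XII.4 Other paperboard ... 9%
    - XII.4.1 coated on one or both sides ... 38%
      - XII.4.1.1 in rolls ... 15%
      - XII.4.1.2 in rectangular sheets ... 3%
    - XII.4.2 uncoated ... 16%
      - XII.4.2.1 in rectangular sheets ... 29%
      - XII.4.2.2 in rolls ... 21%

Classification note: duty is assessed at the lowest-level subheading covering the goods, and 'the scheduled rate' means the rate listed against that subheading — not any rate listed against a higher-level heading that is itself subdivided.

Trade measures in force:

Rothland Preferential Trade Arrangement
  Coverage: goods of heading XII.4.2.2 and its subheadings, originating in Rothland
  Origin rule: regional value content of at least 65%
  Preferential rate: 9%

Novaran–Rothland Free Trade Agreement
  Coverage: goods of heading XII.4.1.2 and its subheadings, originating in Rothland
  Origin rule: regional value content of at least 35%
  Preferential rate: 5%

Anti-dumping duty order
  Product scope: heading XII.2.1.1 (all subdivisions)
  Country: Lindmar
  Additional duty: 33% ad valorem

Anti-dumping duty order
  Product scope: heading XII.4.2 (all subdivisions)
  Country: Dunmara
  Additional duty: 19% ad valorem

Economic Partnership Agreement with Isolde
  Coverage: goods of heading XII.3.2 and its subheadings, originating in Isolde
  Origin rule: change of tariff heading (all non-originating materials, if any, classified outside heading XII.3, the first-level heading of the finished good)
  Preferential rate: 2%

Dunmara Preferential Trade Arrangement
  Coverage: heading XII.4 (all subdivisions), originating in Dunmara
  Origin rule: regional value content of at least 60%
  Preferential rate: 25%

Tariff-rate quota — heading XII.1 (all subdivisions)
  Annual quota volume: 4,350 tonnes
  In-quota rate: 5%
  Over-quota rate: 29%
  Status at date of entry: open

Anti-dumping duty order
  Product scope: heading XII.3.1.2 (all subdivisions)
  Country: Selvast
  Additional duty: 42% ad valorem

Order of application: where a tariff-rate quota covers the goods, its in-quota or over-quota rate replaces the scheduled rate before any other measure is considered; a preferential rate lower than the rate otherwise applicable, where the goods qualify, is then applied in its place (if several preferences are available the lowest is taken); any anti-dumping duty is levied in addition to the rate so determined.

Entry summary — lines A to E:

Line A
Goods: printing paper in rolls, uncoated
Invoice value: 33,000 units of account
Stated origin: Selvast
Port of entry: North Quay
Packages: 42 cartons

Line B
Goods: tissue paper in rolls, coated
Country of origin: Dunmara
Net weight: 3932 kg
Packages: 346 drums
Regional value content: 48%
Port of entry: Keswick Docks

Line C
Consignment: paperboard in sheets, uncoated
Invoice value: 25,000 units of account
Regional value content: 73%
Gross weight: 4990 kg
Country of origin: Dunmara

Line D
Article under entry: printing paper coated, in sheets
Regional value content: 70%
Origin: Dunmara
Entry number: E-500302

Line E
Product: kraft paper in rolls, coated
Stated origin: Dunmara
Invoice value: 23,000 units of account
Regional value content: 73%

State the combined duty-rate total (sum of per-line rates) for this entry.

124%

Line A: printing paper → XII.3; uncoated → XII.3.1; in rolls → XII.3.1.1. Scheduled 32%. No special measure applies. → 32%.
Line B: tissue paper → XII.2; coated → XII.2.1; in rolls → XII.2.1.2. Scheduled 20%. Dunmara agreement on XII.4: XII.2.1.2 not covered. → 20%.
Line C: paperboard → XII.4; uncoated → XII.4.2; in sheets → XII.4.2.1. Scheduled 29%. Dunmara agreement on XII.4: RVC ≥ 60% → 25% available; preferential 25%; anti-dumping (Dunmara, XII.4.2): +19%; total 25% + 19% = 44%. → 44%.
Line D: printing paper → XII.3; coated → XII.3.2; in sheets → XII.3.2.1. Scheduled 23%. Dunmara agreement on XII.4: XII.3.2.1 not covered. → 23%.
Line E: kraft paper → XII.1; coated → XII.1.1; in rolls → XII.1.1.1. Scheduled 20%. quota on XII.1 open → in-quota 5%; Dunmara agreement on XII.4: XII.1.1.1 not covered. → 5%.
Sum: 32% + 20% + 44% + 23% + 5% = 124%.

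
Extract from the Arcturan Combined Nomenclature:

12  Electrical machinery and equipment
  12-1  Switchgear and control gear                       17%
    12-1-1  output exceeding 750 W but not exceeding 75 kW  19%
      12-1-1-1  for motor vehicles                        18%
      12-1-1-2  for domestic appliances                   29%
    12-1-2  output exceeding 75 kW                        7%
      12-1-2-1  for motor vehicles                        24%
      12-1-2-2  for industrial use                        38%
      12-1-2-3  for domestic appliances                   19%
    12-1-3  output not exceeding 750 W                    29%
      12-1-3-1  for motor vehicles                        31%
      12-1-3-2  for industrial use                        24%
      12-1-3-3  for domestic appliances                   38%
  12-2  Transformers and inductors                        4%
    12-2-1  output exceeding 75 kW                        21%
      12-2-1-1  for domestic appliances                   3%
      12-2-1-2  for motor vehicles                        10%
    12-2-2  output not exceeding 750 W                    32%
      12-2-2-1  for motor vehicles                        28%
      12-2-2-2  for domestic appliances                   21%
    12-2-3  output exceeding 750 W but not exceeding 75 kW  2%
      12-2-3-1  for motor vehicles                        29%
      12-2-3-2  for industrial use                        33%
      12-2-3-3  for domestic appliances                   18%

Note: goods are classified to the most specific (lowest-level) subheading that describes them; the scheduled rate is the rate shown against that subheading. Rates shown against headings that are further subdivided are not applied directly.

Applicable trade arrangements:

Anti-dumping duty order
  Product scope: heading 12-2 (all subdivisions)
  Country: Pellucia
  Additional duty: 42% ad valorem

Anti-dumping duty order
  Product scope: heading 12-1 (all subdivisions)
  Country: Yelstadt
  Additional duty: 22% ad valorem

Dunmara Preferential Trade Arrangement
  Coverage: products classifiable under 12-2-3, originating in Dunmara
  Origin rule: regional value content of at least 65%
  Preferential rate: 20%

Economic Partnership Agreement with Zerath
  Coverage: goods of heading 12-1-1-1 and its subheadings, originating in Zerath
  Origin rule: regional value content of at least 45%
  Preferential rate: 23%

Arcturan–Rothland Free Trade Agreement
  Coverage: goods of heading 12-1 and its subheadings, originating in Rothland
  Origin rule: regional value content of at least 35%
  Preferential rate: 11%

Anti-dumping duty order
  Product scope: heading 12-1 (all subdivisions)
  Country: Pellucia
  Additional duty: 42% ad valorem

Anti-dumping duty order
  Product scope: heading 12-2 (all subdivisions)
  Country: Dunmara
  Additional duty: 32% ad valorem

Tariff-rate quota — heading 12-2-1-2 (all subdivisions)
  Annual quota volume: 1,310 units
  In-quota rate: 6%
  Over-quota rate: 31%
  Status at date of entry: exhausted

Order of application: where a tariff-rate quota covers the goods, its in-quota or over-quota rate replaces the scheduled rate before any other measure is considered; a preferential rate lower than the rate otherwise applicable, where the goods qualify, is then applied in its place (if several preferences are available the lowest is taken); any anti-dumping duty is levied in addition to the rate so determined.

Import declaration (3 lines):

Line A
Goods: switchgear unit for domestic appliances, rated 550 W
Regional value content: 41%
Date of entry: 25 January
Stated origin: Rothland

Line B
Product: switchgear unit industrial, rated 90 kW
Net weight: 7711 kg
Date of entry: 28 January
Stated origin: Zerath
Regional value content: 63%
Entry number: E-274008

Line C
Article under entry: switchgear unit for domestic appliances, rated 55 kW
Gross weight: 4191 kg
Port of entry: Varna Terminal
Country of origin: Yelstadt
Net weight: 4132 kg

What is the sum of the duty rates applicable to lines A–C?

100%

Line A: switchgear unit → 12-1; rated 550 W → 12-1-3; for domestic appliances → 12-1-3-3. Scheduled 38%. Rothland agreement on 12-1: RVC ≥ 35% → 11% available; preferential 11%. → 11%.
Line B: switchgear unit → 12-1; rated 90 kW → 12-1-2; industrial → 12-1-2-2. Scheduled 38%. Zerath agreement on 12-1-1-1: 12-1-2-2 not covered. → 38%.
Line C: switchgear unit → 12-1; rated 55 kW → 12-1-1; for domestic appliances → 12-1-1-2. Scheduled 29%. anti-dumping (Yelstadt, 12-1): +22%; total 29% + 22% = 51%. → 51%.
Sum: 11% + 38% + 51% = 100%.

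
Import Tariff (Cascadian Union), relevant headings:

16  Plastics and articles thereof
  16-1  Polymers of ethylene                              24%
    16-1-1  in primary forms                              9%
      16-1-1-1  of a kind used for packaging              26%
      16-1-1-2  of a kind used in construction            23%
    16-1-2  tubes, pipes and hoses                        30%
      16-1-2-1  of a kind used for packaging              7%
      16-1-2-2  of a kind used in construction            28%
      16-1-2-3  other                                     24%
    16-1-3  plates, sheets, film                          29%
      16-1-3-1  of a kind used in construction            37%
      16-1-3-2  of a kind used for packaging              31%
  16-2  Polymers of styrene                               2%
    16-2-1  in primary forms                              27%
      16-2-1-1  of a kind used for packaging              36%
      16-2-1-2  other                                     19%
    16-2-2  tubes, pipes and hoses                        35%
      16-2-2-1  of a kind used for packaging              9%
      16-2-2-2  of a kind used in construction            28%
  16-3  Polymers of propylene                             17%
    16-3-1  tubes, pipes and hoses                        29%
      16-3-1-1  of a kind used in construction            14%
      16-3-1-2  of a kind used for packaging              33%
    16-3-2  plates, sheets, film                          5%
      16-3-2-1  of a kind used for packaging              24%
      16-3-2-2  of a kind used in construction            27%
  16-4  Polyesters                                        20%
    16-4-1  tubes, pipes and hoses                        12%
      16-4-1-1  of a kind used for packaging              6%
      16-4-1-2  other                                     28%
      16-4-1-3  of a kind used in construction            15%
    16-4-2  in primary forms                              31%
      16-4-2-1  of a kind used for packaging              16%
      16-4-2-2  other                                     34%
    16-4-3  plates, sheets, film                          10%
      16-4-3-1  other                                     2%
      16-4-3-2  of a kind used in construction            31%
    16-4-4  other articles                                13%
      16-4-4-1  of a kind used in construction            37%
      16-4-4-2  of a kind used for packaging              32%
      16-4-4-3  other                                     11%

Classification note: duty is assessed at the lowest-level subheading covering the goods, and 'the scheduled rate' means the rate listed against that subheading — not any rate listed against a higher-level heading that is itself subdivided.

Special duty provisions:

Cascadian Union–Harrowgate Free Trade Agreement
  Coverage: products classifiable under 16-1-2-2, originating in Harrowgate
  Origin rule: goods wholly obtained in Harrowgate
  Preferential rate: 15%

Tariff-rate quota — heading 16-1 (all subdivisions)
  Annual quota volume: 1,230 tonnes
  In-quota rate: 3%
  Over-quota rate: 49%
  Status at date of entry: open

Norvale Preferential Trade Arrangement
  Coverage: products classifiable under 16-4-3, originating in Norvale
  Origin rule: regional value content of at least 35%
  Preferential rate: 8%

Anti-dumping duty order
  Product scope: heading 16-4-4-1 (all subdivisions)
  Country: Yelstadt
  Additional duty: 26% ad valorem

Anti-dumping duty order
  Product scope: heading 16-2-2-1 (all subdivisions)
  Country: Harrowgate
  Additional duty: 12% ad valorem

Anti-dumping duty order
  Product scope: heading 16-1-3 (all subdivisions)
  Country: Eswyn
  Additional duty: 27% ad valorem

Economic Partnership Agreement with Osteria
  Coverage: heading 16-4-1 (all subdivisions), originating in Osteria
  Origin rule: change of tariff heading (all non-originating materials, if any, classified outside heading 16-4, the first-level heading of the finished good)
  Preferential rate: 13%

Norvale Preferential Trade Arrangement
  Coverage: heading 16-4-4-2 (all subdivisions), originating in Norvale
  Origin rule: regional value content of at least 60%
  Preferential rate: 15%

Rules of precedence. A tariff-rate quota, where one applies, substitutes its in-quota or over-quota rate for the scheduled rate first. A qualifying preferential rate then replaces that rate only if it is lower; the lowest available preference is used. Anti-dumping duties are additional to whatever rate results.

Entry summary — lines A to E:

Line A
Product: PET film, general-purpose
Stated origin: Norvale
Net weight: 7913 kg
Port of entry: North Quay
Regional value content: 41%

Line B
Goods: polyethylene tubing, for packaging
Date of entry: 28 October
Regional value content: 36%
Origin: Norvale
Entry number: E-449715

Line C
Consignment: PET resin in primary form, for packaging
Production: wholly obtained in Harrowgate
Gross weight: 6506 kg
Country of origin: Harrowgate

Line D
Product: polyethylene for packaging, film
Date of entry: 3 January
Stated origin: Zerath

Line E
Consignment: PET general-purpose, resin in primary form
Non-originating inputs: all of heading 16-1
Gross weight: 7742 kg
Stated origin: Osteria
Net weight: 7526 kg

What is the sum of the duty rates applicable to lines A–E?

Line A: PET → 16-4; film → 16-4-3; general-purpose → 16-4-3-1. Scheduled 2%. Norvale agreement on 16-4-3: RVC ≥ 35% → 8% available; Norvale agreement on 16-4-4-2: 16-4-3-1 not covered; preference 8% not lower than 2% → no reduction. → 2%.
Line B: polyethylene → 16-1; tubing → 16-1-2; for packaging → 16-1-2-1. Scheduled 7%. quota on 16-1 open → in-quota 3%; Norvale agreement on 16-4-3: 16-1-2-1 not covered; Norvale agreement on 16-4-4-2: 16-1-2-1 not covered. → 3%.
Line C: PET → 16-4; resin in primary form → 16-4-2; for packaging → 16-4-2-1. Scheduled 16%. Harrowgate agreement on 16-1-2-2: 16-4-2-1 not covered. → 16%.
Line D: polyethylene → 16-1; film → 16-1-3; for packaging → 16-1-3-2. Scheduled 31%. quota on 16-1 open → in-quota 3%. → 3%.
Line E: PET → 16-4; resin in primary form → 16-4-2; general-purpose → 16-4-2-2. Scheduled 34%. Osteria agreement on 16-4-1: 16-4-2-2 not covered. → 34%.
Sum: 2% + 3% + 16% + 3% + 34% = 58%.

58%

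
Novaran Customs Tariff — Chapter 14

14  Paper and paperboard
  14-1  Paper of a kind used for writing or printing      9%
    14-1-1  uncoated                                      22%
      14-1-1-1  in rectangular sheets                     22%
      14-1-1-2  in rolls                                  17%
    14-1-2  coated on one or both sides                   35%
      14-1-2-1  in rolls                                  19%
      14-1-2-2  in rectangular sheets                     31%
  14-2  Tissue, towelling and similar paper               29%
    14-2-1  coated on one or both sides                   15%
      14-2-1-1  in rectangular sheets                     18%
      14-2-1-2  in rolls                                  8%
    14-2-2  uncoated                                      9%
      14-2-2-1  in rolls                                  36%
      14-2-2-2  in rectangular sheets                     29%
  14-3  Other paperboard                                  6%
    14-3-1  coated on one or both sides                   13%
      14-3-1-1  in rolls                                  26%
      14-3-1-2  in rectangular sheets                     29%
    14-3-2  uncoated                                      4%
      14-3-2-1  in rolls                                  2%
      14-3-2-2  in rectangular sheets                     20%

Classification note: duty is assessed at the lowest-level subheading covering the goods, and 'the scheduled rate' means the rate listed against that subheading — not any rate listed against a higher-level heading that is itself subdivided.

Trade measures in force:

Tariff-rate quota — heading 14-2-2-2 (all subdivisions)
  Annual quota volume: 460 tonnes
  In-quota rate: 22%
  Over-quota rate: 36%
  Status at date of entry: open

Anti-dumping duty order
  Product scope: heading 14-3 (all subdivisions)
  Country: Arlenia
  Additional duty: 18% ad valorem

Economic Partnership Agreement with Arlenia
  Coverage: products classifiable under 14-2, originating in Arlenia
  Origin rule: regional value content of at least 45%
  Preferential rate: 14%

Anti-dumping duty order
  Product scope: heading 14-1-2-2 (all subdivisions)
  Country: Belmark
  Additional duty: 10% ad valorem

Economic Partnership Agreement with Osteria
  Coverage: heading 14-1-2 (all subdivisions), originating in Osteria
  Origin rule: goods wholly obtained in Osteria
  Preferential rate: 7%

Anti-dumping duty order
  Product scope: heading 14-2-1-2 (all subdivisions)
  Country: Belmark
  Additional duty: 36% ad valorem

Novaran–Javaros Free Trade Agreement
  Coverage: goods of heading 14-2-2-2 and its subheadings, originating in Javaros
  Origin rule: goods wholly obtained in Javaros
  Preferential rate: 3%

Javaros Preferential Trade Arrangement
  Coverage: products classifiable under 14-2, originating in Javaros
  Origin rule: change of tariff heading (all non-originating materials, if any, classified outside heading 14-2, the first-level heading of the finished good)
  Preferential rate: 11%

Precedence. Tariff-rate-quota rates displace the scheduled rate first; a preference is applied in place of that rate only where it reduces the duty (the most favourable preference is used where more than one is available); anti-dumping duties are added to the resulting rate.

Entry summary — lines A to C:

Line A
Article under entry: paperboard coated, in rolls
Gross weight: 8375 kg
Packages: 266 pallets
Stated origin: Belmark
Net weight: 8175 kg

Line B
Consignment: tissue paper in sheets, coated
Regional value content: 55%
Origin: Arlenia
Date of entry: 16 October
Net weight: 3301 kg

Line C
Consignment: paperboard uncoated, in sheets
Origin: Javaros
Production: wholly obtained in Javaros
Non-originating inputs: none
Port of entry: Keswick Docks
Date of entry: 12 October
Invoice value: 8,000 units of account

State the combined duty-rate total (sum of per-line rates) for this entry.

Line A: paperboard → 14-3; coated → 14-3-1; in rolls → 14-3-1-1. Scheduled 26%. No special measure applies. → 26%.
Line B: tissue paper → 14-2; coated → 14-2-1; in sheets → 14-2-1-1. Scheduled 18%. Arlenia agreement on 14-2: RVC ≥ 45% → 14% available; preferential 14%. → 14%.
Line C: paperboard → 14-3; uncoated → 14-3-2; in sheets → 14-3-2-2. Scheduled 20%. Javaros agreement on 14-2-2-2: 14-3-2-2 not covered; Javaros agreement on 14-2: 14-3-2-2 not covered. → 20%.
Sum: 26% + 14% + 20% = 60%.

60%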